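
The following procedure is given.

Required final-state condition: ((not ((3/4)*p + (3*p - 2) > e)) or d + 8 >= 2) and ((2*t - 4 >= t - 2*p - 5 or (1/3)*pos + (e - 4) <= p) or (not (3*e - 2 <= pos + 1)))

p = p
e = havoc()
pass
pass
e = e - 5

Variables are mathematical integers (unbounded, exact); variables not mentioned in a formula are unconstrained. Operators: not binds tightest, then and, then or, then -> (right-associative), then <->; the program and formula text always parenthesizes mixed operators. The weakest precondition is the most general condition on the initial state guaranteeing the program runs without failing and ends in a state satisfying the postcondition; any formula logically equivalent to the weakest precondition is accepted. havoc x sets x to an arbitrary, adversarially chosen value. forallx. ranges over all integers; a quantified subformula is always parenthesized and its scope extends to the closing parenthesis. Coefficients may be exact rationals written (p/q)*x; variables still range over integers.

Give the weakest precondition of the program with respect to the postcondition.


Working backward. After the program, the postcondition ((not ((3/4)*p + (3*p - 2) > e)) or d + 8 >= 2) and ((2*t - 4 >= t - 2*p - 5 or (1/3)*pos + (e - 4) <= p) or (not (3*e - 2 <= pos + 1))) must hold; in canonical form it is ((not ((15/4)*p > e + 2)) or d >= -6) and (2*p + t >= -1 or e + (1/3)*pos <= p + 4 or (not (3*e <= pos + 3))).
Before e := e - 5: ((not ((15/4)*p > e - 3)) or d >= -6) and (2*p + t >= -1 or e + (1/3)*pos <= p + 9 or (not (3*e <= pos + 18)))
Before skip: ((not ((15/4)*p > e - 3)) or d >= -6) and (2*p + t >= -1 or e + (1/3)*pos <= p + 9 or (not (3*e <= pos + 18)))
Before skip: ((not ((15/4)*p > e - 3)) or d >= -6) and (2*p + t >= -1 or e + (1/3)*pos <= p + 9 or (not (3*e <= pos + 18)))
Before havoc e: forall e_1. (((not ((15/4)*p > e_1 - 3)) or d >= -6) and (2*p + t >= -1 or e_1 + (1/3)*pos <= p + 9 or (not (3*e_1 <= pos + 18))))
Before p := p: forall e_1. (((not ((15/4)*p > e_1 - 3)) or d >= -6) and (2*p + t >= -1 or e_1 + (1/3)*pos <= p + 9 or (not (3*e_1 <= pos + 18))))
Answer: WP = forall e_1. (((not ((15/4)*p > e_1 - 3)) or d >= -6) and (2*p + t >= -1 or e_1 + (1/3)*pos <= p + 9 or (not (3*e_1 <= pos + 18))))


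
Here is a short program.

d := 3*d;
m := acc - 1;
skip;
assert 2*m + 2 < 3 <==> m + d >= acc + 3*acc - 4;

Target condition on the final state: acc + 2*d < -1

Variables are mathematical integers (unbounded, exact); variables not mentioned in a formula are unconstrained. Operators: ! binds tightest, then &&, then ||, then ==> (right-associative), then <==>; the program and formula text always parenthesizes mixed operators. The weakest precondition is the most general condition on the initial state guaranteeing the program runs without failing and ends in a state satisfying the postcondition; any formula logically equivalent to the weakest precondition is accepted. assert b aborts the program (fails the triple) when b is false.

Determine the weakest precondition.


Working backward. After the program, acc + 2*d < -1 must hold.
Before assert 2*m + 2 < 3 <==> m + d >= acc + 3*acc - 4: (2*m < 1 <==> d + m >= 4*acc - 4) && acc + 2*d < -1
Before skip: (2*m < 1 <==> d + m >= 4*acc - 4) && acc + 2*d < -1
Before m := acc - 1: (2*acc < 3 <==> d >= 3*acc - 3) && acc + 2*d < -1
Before d := 3*d: (2*acc < 3 <==> 3*d >= 3*acc - 3) && acc + 6*d < -1
Answer: WP = (2*acc < 3 <==> 3*d >= 3*acc - 3) && acc + 6*d < -1


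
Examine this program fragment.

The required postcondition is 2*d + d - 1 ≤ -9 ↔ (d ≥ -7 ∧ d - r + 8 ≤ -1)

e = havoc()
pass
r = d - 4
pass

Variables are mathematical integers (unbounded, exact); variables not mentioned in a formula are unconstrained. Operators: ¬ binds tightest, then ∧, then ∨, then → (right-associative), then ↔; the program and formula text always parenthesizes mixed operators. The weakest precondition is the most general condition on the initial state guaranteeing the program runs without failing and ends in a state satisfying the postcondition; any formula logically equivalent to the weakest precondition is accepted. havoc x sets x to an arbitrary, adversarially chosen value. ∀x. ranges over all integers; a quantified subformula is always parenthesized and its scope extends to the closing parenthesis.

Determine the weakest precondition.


Working backward. After the program, the postcondition 2*d + d - 1 ≤ -9 ↔ (d ≥ -7 ∧ d - r + 8 ≤ -1) must hold; in canonical form it is 3*d ≤ -8 ↔ (d ≥ -7 ∧ d ≤ r - 9).
Before skip: 3*d ≤ -8 ↔ (d ≥ -7 ∧ d ≤ r - 9)
Before r := d - 4: ¬(3*d ≤ -8)
Before skip: ¬(3*d ≤ -8)
Before havoc e: ¬(3*d ≤ -8)
Answer: WP = ¬(3*d ≤ -8)


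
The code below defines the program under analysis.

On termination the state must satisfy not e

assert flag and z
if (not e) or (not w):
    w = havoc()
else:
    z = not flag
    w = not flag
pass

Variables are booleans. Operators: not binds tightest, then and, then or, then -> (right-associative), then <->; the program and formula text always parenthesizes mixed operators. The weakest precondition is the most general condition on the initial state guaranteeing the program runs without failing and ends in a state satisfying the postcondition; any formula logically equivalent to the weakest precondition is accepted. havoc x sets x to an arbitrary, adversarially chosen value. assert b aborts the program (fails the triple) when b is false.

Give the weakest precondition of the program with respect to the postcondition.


Working backward. After the program, not e must hold.
Before skip: not e
Then branch requires not e; else branch requires not e.
Before the if: (((not e) or (not w)) -> (not e)) and ((not ((not e) or (not w))) -> (not e))
Before assert flag and z: flag and z and (((not e) or (not w)) -> (not e)) and ((not ((not e) or (not w))) -> (not e))
Answer: WP = flag and z and (((not e) or (not w)) -> (not e)) and ((not ((not e) or (not w))) -> (not e))


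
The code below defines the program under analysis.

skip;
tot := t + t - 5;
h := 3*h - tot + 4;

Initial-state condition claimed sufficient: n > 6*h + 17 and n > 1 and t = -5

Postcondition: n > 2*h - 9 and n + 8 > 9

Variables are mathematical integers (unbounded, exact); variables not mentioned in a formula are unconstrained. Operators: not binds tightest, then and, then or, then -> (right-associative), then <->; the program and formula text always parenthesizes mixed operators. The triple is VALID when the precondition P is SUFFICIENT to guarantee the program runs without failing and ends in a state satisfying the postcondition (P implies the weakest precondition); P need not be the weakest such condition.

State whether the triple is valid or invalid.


Working backward. After the program, the postcondition n > 2*h - 9 and n + 8 > 9 must hold; in canonical form it is n > 2*h - 9 and n > 1.
Before h := 3*h - tot + 4: n + 2*tot > 6*h - 1 and n > 1
Before tot := t + t - 5: n + 4*t > 6*h + 9 and n > 1
Before skip: n + 4*t > 6*h + 9 and n > 1
The weakest precondition is n + 4*t > 6*h + 9 and n > 1.
Check whether n > 6*h + 17 and n > 1 and t = -5 implies it.
Countermodel: at the initial state h = 0, n = 18, t = -5, the precondition holds but the weakest precondition fails.
Answer: invalid


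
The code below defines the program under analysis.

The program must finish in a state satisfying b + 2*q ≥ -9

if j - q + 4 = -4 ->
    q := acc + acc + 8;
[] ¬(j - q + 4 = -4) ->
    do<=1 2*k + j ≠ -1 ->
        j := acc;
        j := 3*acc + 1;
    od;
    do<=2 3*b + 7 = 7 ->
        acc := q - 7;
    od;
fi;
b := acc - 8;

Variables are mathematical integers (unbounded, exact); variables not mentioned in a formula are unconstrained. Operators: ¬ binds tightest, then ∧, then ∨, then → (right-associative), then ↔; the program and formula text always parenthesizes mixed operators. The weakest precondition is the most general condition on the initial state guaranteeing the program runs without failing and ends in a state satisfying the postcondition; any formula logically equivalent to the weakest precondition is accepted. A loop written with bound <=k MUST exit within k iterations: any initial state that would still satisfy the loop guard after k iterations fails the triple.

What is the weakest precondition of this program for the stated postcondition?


Working backward. After the program, b + 2*q ≥ -9 must hold.
Before b := acc - 8: acc + 2*q ≥ -1
Then branch requires 5*acc ≥ -17; else branch requires (j + 2*k ≠ -1 → ((¬(3*acc + 2*k ≠ -2)) ∧ (3*b = 0 → ((3*b = 0 → ((¬(3*b = 0)) ∧ 3*q ≥ 6)) ∧ ((¬(3*b = 0)) → 3*q ≥ 6))) ∧ ((¬(3*b = 0)) → acc + 2*q ≥ -1))) ∧ ((¬(j + 2*k ≠ -1)) → ((3*b = 0 → ((3*b = 0 → ((¬(3*b = 0)) ∧ 3*q ≥ 6)) ∧ ((¬(3*b = 0)) → 3*q ≥ 6))) ∧ ((¬(3*b = 0)) → acc + 2*q ≥ -1))).
Before the if: (j = q - 8 → 5*acc ≥ -17) ∧ ((¬(j = q - 8)) → ((j + 2*k ≠ -1 → ((¬(3*acc + 2*k ≠ -2)) ∧ (3*b = 0 → ((3*b = 0 → ((¬(3*b = 0)) ∧ 3*q ≥ 6)) ∧ ((¬(3*b = 0)) → 3*q ≥ 6))) ∧ ((¬(3*b = 0)) → acc + 2*q ≥ -1))) ∧ ((¬(j + 2*k ≠ -1)) → ((3*b = 0 → ((3*b = 0 → ((¬(3*b = 0)) ∧ 3*q ≥ 6)) ∧ ((¬(3*b = 0)) → 3*q ≥ 6))) ∧ ((¬(3*b = 0)) → acc + 2*q ≥ -1)))))
Answer: WP = (j = q - 8 → 5*acc ≥ -17) ∧ ((¬(j = q - 8)) → ((j + 2*k ≠ -1 → ((¬(3*acc + 2*k ≠ -2)) ∧ (3*b = 0 → ((3*b = 0 → ((¬(3*b = 0)) ∧ 3*q ≥ 6)) ∧ ((¬(3*b = 0)) → 3*q ≥ 6))) ∧ ((¬(3*b = 0)) → acc + 2*q ≥ -1))) ∧ ((¬(j + 2*k ≠ -1)) → ((3*b = 0 → ((3*b = 0 → ((¬(3*b = 0)) ∧ 3*q ≥ 6)) ∧ ((¬(3*b = 0)) → 3*q ≥ 6))) ∧ ((¬(3*b = 0)) → acc + 2*q ≥ -1)))))


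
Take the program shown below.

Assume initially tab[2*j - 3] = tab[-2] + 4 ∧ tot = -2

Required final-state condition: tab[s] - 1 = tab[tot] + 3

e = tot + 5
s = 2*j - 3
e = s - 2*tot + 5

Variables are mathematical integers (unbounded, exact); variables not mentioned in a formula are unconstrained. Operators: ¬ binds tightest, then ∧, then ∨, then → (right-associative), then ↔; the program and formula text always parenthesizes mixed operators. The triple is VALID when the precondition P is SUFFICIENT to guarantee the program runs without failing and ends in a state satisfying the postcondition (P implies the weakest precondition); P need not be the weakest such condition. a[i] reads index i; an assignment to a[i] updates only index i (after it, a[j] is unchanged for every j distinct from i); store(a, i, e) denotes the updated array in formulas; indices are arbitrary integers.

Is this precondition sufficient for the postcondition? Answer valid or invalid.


Working backward. After the program, the postcondition tab[s] - 1 = tab[tot] + 3 must hold; in canonical form it is tab[s] = tab[tot] + 4.
Before e := s - 2*tot + 5: tab[s] = tab[tot] + 4
Before s := 2*j - 3: tab[2*j - 3] = tab[tot] + 4
Before e := tot + 5: tab[2*j - 3] = tab[tot] + 4
The weakest precondition is tab[2*j - 3] = tab[tot] + 4.
Check whether tab[2*j - 3] = tab[-2] + 4 ∧ tot = -2 implies it.
Every state satisfying the precondition satisfies the weakest precondition: the implication holds.
Answer: valid


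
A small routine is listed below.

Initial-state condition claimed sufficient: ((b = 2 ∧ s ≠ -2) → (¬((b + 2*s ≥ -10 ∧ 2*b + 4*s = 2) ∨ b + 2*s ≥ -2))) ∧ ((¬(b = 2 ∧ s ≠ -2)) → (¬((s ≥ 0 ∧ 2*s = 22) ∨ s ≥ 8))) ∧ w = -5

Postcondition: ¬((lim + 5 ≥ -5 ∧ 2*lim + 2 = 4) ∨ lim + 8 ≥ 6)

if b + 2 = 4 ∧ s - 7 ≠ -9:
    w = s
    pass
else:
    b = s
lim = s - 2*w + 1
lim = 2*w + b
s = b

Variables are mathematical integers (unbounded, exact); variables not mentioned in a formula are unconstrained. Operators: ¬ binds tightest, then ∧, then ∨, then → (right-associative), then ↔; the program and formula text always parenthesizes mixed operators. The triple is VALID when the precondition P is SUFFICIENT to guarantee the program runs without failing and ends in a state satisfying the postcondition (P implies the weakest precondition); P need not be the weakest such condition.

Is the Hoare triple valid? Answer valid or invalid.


Working backward. After the program, the postcondition ¬((lim + 5 ≥ -5 ∧ 2*lim + 2 = 4) ∨ lim + 8 ≥ 6) must hold; in canonical form it is ¬((lim ≥ -10 ∧ 2*lim = 2) ∨ lim ≥ -2).
Before s := b: ¬((lim ≥ -10 ∧ 2*lim = 2) ∨ lim ≥ -2)
Before lim := 2*w + b: ¬((b + 2*w ≥ -10 ∧ 2*b + 4*w = 2) ∨ b + 2*w ≥ -2)
Before lim := s - 2*w + 1: ¬((b + 2*w ≥ -10 ∧ 2*b + 4*w = 2) ∨ b + 2*w ≥ -2)
Then branch requires ¬((b + 2*s ≥ -10 ∧ 2*b + 4*s = 2) ∨ b + 2*s ≥ -2); else branch requires ¬((s + 2*w ≥ -10 ∧ 2*s + 4*w = 2) ∨ s + 2*w ≥ -2).
Before the if: ((b = 2 ∧ s ≠ -2) → (¬((b + 2*s ≥ -10 ∧ 2*b + 4*s = 2) ∨ b + 2*s ≥ -2))) ∧ ((¬(b = 2 ∧ s ≠ -2)) → (¬((s + 2*w ≥ -10 ∧ 2*s + 4*w = 2) ∨ s + 2*w ≥ -2)))
The weakest precondition is ((b = 2 ∧ s ≠ -2) → (¬((b + 2*s ≥ -10 ∧ 2*b + 4*s = 2) ∨ b + 2*s ≥ -2))) ∧ ((¬(b = 2 ∧ s ≠ -2)) → (¬((s + 2*w ≥ -10 ∧ 2*s + 4*w = 2) ∨ s + 2*w ≥ -2))).
Check whether ((b = 2 ∧ s ≠ -2) → (¬((b + 2*s ≥ -10 ∧ 2*b + 4*s = 2) ∨ b + 2*s ≥ -2))) ∧ ((¬(b = 2 ∧ s ≠ -2)) → (¬((s ≥ 0 ∧ 2*s = 22) ∨ s ≥ 8))) ∧ w = -5 implies it.
Every state satisfying the precondition satisfies the weakest precondition: the implication holds.
Answer: valid


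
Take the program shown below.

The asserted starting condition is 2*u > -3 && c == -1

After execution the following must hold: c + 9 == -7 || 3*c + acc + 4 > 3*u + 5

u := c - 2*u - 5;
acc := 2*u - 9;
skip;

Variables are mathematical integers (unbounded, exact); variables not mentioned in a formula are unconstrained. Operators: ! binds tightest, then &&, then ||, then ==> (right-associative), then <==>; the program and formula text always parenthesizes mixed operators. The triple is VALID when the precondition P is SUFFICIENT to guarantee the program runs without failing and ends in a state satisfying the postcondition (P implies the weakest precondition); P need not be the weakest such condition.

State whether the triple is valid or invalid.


Working backward. After the program, the postcondition c + 9 == -7 || 3*c + acc + 4 > 3*u + 5 must hold; in canonical form it is c == -16 || acc + 3*c > 3*u + 1.
Before skip: c == -16 || acc + 3*c > 3*u + 1
Before acc := 2*u - 9: c == -16 || 3*c > u + 10
Before u := c - 2*u - 5: c == -16 || 2*c + 2*u > 5
The weakest precondition is c == -16 || 2*c + 2*u > 5.
Check whether 2*u > -3 && c == -1 implies it.
Countermodel: at the initial state c = -1, u = -1, the precondition holds but the weakest precondition fails.
Answer: invalid


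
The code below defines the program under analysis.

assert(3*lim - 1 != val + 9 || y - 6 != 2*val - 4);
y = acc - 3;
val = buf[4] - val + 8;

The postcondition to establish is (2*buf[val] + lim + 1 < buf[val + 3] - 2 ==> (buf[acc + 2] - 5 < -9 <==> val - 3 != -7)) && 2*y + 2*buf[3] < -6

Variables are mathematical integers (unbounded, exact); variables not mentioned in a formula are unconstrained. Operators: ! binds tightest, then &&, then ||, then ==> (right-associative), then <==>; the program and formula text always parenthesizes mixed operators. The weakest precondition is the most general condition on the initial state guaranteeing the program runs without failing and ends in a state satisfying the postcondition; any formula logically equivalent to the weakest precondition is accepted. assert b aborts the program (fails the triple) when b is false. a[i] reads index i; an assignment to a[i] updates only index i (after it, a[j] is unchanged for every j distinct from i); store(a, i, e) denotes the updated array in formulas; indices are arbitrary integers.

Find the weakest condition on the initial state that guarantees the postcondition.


Working backward. After the program, the postcondition (2*buf[val] + lim + 1 < buf[val + 3] - 2 ==> (buf[acc + 2] - 5 < -9 <==> val - 3 != -7)) && 2*y + 2*buf[3] < -6 must hold; in canonical form it is (2*buf[val] + lim < buf[val + 3] - 3 ==> (buf[acc + 2] < -4 <==> val != -4)) && 2*buf[3] + 2*y < -6.
Before val := buf[4] - val + 8: (2*buf[buf[4] - val + 8] + lim < buf[buf[4] - val + 11] - 3 ==> (buf[acc + 2] < -4 <==> buf[4] != val - 12)) && 2*buf[3] + 2*y < -6
Before y := acc - 3: (2*buf[buf[4] - val + 8] + lim < buf[buf[4] - val + 11] - 3 ==> (buf[acc + 2] < -4 <==> buf[4] != val - 12)) && 2*buf[3] + 2*acc < 0
Before assert 3*lim - 1 != val + 9 || y - 6 != 2*val - 4: (3*lim != val + 10 || y != 2*val + 2) && (2*buf[buf[4] - val + 8] + lim < buf[buf[4] - val + 11] - 3 ==> (buf[acc + 2] < -4 <==> buf[4] != val - 12)) && 2*buf[3] + 2*acc < 0
Answer: WP = (3*lim != val + 10 || y != 2*val + 2) && (2*buf[buf[4] - val + 8] + lim < buf[buf[4] - val + 11] - 3 ==> (buf[acc + 2] < -4 <==> buf[4] != val - 12)) && 2*buf[3] + 2*acc < 0


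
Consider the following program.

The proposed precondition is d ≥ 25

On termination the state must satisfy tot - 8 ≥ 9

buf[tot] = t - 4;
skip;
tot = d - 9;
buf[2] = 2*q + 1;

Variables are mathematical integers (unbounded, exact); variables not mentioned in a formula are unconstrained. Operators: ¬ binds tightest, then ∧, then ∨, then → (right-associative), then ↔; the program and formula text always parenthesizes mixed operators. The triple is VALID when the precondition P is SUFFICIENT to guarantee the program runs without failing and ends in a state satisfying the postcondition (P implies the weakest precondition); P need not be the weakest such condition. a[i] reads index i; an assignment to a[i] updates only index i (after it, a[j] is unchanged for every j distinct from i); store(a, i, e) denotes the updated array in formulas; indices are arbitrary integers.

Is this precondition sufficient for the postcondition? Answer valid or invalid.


Working backward. After the program, the postcondition tot - 8 ≥ 9 must hold; in canonical form it is tot ≥ 17.
Before buf[2] := 2*q + 1: tot ≥ 17
Before tot := d - 9: d ≥ 26
Before skip: d ≥ 26
Before buf[tot] := t - 4: d ≥ 26
The weakest precondition is d ≥ 26.
Check whether d ≥ 25 implies it.
Countermodel: at the initial state d = 25, the precondition holds but the weakest precondition fails.
Answer: invalid


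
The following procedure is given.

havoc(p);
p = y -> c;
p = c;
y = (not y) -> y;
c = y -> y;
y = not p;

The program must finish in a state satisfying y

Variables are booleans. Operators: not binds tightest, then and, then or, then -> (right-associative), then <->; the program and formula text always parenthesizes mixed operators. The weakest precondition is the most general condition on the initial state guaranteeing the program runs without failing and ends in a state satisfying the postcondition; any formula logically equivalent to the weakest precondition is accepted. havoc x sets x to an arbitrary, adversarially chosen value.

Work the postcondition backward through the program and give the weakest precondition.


Working backward. After the program, y must hold.
Before y := not p: not p
Before c := y -> y: not p
Before y := (not y) -> y: not p
Before p := c: not c
Before p := y -> c: not c
Before havoc p: not c
Answer: WP = not c


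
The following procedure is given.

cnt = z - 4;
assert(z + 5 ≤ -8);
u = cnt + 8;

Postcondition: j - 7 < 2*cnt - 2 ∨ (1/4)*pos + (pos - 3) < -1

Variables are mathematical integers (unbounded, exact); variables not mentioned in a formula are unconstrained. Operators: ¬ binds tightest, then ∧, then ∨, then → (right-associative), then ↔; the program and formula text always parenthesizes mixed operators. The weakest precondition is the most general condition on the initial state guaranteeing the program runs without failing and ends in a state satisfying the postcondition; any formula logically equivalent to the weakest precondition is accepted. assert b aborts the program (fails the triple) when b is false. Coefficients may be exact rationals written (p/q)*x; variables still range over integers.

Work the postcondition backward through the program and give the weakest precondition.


Working backward. After the program, the postcondition j - 7 < 2*cnt - 2 ∨ (1/4)*pos + (pos - 3) < -1 must hold; in canonical form it is j < 2*cnt + 5 ∨ (5/4)*pos < 2.
Before u := cnt + 8: j < 2*cnt + 5 ∨ (5/4)*pos < 2
Before assert z + 5 ≤ -8: z ≤ -13 ∧ (j < 2*cnt + 5 ∨ (5/4)*pos < 2)
Before cnt := z - 4: z ≤ -13 ∧ (j < 2*z - 3 ∨ (5/4)*pos < 2)
Answer: WP = z ≤ -13 ∧ (j < 2*z - 3 ∨ (5/4)*pos < 2)


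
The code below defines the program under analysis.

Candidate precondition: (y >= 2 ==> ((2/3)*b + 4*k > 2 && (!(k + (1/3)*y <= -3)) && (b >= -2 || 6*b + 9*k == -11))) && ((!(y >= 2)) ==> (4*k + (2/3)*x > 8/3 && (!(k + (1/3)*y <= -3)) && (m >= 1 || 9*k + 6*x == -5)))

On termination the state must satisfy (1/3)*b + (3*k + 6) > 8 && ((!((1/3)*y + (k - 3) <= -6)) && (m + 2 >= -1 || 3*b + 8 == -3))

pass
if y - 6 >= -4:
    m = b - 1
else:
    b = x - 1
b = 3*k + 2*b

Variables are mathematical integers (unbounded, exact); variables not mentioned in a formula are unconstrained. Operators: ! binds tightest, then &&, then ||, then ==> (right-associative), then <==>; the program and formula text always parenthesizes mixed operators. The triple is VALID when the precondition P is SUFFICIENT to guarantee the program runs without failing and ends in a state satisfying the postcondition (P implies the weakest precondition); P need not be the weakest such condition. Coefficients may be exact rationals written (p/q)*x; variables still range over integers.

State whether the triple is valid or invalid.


Working backward. After the program, the postcondition (1/3)*b + (3*k + 6) > 8 && ((!((1/3)*y + (k - 3) <= -6)) && (m + 2 >= -1 || 3*b + 8 == -3)) must hold; in canonical form it is (1/3)*b + 3*k > 2 && (!(k + (1/3)*y <= -3)) && (m >= -3 || 3*b == -11).
Before b := 3*k + 2*b: (2/3)*b + 4*k > 2 && (!(k + (1/3)*y <= -3)) && (m >= -3 || 6*b + 9*k == -11)
Then branch requires (2/3)*b + 4*k > 2 && (!(k + (1/3)*y <= -3)) && (b >= -2 || 6*b + 9*k == -11); else branch requires 4*k + (2/3)*x > 8/3 && (!(k + (1/3)*y <= -3)) && (m >= -3 || 9*k + 6*x == -5).
Before the if: (y >= 2 ==> ((2/3)*b + 4*k > 2 && (!(k + (1/3)*y <= -3)) && (b >= -2 || 6*b + 9*k == -11))) && ((!(y >= 2)) ==> (4*k + (2/3)*x > 8/3 && (!(k + (1/3)*y <= -3)) && (m >= -3 || 9*k + 6*x == -5)))
Before skip: (y >= 2 ==> ((2/3)*b + 4*k > 2 && (!(k + (1/3)*y <= -3)) && (b >= -2 || 6*b + 9*k == -11))) && ((!(y >= 2)) ==> (4*k + (2/3)*x > 8/3 && (!(k + (1/3)*y <= -3)) && (m >= -3 || 9*k + 6*x == -5)))
The weakest precondition is (y >= 2 ==> ((2/3)*b + 4*k > 2 && (!(k + (1/3)*y <= -3)) && (b >= -2 || 6*b + 9*k == -11))) && ((!(y >= 2)) ==> (4*k + (2/3)*x > 8/3 && (!(k + (1/3)*y <= -3)) && (m >= -3 || 9*k + 6*x == -5))).
Check whether (y >= 2 ==> ((2/3)*b + 4*k > 2 && (!(k + (1/3)*y <= -3)) && (b >= -2 || 6*b + 9*k == -11))) && ((!(y >= 2)) ==> (4*k + (2/3)*x > 8/3 && (!(k + (1/3)*y <= -3)) && (m >= 1 || 9*k + 6*x == -5))) implies it.
Every state satisfying the precondition satisfies the weakest precondition: the implication holds.
Answer: valid


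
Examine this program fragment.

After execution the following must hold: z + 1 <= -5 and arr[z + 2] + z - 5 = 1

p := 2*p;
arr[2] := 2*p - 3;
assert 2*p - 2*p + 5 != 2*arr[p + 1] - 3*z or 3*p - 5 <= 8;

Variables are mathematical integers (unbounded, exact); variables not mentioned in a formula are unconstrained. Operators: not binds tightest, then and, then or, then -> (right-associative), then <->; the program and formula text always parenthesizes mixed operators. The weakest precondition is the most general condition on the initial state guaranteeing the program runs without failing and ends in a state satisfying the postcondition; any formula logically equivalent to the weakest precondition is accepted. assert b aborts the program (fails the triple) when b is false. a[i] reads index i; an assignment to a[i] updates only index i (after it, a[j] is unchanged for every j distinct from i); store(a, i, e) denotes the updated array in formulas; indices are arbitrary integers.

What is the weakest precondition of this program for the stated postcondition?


Working backward. After the program, the postcondition z + 1 <= -5 and arr[z + 2] + z - 5 = 1 must hold; in canonical form it is z <= -6 and arr[z + 2] + z = 6.
Before assert 2*p - 2*p + 5 != 2*arr[p + 1] - 3*z or 3*p - 5 <= 8: (3*z != 2*arr[p + 1] - 5 or 3*p <= 13) and z <= -6 and arr[z + 2] + z = 6
Before arr[2] := 2*p - 3: (3*z != 2*store(arr, 2, 2*p - 3)[p + 1] - 5 or 3*p <= 13) and z <= -6 and store(arr, 2, 2*p - 3)[z + 2] + z = 6
Before p := 2*p: (3*z != 2*store(arr, 2, 4*p - 3)[2*p + 1] - 5 or 6*p <= 13) and z <= -6 and store(arr, 2, 4*p - 3)[z + 2] + z = 6
Answer: WP = (3*z != 2*store(arr, 2, 4*p - 3)[2*p + 1] - 5 or 6*p <= 13) and z <= -6 and store(arr, 2, 4*p - 3)[z + 2] + z = 6


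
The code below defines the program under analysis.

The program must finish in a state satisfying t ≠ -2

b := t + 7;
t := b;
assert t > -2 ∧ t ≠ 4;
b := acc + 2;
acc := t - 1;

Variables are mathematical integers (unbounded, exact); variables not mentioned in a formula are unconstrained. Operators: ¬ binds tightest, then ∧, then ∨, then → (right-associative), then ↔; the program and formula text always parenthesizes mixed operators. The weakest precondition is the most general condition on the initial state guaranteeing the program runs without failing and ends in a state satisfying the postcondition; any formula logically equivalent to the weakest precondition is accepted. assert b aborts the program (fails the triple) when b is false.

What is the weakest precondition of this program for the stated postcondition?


Working backward. After the program, t ≠ -2 must hold.
Before acc := t - 1: t ≠ -2
Before b := acc + 2: t ≠ -2
Before assert t > -2 ∧ t ≠ 4: t > -2 ∧ t ≠ 4 ∧ t ≠ -2
Before t := b: b > -2 ∧ b ≠ 4 ∧ b ≠ -2
Before b := t + 7: t > -9 ∧ t ≠ -3 ∧ t ≠ -9
Answer: WP = t > -9 ∧ t ≠ -3 ∧ t ≠ -9


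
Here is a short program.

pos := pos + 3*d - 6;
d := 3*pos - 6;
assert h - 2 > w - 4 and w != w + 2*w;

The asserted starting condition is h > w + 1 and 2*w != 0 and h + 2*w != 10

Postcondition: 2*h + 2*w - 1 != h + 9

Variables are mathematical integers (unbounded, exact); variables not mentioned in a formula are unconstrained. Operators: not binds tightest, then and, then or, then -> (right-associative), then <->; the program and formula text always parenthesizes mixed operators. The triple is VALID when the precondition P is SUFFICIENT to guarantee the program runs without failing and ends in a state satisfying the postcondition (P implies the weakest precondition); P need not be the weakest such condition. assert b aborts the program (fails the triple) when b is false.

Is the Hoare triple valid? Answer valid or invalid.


Working backward. After the program, the postcondition 2*h + 2*w - 1 != h + 9 must hold; in canonical form it is h + 2*w != 10.
Before assert h - 2 > w - 4 and w != w + 2*w: h > w - 2 and 2*w != 0 and h + 2*w != 10
Before d := 3*pos - 6: h > w - 2 and 2*w != 0 and h + 2*w != 10
Before pos := pos + 3*d - 6: h > w - 2 and 2*w != 0 and h + 2*w != 10
The weakest precondition is h > w - 2 and 2*w != 0 and h + 2*w != 10.
Check whether h > w + 1 and 2*w != 0 and h + 2*w != 10 implies it.
Every state satisfying the precondition satisfies the weakest precondition: the implication holds.
Answer: valid


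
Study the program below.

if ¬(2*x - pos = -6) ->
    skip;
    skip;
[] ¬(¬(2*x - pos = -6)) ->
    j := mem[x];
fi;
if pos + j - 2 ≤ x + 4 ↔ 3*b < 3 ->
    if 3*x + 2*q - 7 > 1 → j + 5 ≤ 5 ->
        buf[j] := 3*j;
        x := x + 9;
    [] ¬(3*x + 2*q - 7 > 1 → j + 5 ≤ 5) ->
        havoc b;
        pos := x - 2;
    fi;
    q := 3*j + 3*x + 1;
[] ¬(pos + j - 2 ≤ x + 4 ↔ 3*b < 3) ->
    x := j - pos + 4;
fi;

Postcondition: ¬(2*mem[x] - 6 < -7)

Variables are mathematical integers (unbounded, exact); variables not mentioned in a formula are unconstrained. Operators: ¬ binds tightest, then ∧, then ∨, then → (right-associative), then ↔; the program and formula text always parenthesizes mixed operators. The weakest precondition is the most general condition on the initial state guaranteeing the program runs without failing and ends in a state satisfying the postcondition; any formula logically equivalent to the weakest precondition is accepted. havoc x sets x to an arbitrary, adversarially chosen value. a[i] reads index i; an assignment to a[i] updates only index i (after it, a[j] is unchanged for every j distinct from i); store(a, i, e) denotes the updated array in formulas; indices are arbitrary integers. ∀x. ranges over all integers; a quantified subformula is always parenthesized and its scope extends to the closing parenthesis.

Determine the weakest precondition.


Working backward. After the program, the postcondition ¬(2*mem[x] - 6 < -7) must hold; in canonical form it is ¬(2*mem[x] < -1).
Then branch requires ((2*q + 3*x > 8 → j ≤ 0) → (¬(2*mem[x + 9] < -1))) ∧ ((¬(2*q + 3*x > 8 → j ≤ 0)) → (¬(2*mem[x] < -1))); else branch requires ¬(2*mem[j - pos + 4] < -1).
Before the if: ((j + pos ≤ x + 6 ↔ 3*b < 3) → (((2*q + 3*x > 8 → j ≤ 0) → (¬(2*mem[x + 9] < -1))) ∧ ((¬(2*q + 3*x > 8 → j ≤ 0)) → (¬(2*mem[x] < -1))))) ∧ ((¬(j + pos ≤ x + 6 ↔ 3*b < 3)) → (¬(2*mem[j - pos + 4] < -1)))
Then branch requires ((j + pos ≤ x + 6 ↔ 3*b < 3) → (((2*q + 3*x > 8 → j ≤ 0) → (¬(2*mem[x + 9] < -1))) ∧ ((¬(2*q + 3*x > 8 → j ≤ 0)) → (¬(2*mem[x] < -1))))) ∧ ((¬(j + pos ≤ x + 6 ↔ 3*b < 3)) → (¬(2*mem[j - pos + 4] < -1))); else branch requires ((mem[x] + pos ≤ x + 6 ↔ 3*b < 3) → (((2*q + 3*x > 8 → mem[x] ≤ 0) → (¬(2*mem[x + 9] < -1))) ∧ ((¬(2*q + 3*x > 8 → mem[x] ≤ 0)) → (¬(2*mem[x] < -1))))) ∧ ((¬(mem[x] + pos ≤ x + 6 ↔ 3*b < 3)) → (¬(2*mem[mem[x] - pos + 4] < -1))).
Before the if: ((¬(2*x = pos - 6)) → (((j + pos ≤ x + 6 ↔ 3*b < 3) → (((2*q + 3*x > 8 → j ≤ 0) → (¬(2*mem[x + 9] < -1))) ∧ ((¬(2*q + 3*x > 8 → j ≤ 0)) → (¬(2*mem[x] < -1))))) ∧ ((¬(j + pos ≤ x + 6 ↔ 3*b < 3)) → (¬(2*mem[j - pos + 4] < -1))))) ∧ (2*x = pos - 6 → (((mem[x] + pos ≤ x + 6 ↔ 3*b < 3) → (((2*q + 3*x > 8 → mem[x] ≤ 0) → (¬(2*mem[x + 9] < -1))) ∧ ((¬(2*q + 3*x > 8 → mem[x] ≤ 0)) → (¬(2*mem[x] < -1))))) ∧ ((¬(mem[x] + pos ≤ x + 6 ↔ 3*b < 3)) → (¬(2*mem[mem[x] - pos + 4] < -1)))))
Answer: WP = ((¬(2*x = pos - 6)) → (((j + pos ≤ x + 6 ↔ 3*b < 3) → (((2*q + 3*x > 8 → j ≤ 0) → (¬(2*mem[x + 9] < -1))) ∧ ((¬(2*q + 3*x > 8 → j ≤ 0)) → (¬(2*mem[x] < -1))))) ∧ ((¬(j + pos ≤ x + 6 ↔ 3*b < 3)) → (¬(2*mem[j - pos + 4] < -1))))) ∧ (2*x = pos - 6 → (((mem[x] + pos ≤ x + 6 ↔ 3*b < 3) → (((2*q + 3*x > 8 → mem[x] ≤ 0) → (¬(2*mem[x + 9] < -1))) ∧ ((¬(2*q + 3*x > 8 → mem[x] ≤ 0)) → (¬(2*mem[x] < -1))))) ∧ ((¬(mem[x] + pos ≤ x + 6 ↔ 3*b < 3)) → (¬(2*mem[mem[x] - pos + 4] < -1)))))


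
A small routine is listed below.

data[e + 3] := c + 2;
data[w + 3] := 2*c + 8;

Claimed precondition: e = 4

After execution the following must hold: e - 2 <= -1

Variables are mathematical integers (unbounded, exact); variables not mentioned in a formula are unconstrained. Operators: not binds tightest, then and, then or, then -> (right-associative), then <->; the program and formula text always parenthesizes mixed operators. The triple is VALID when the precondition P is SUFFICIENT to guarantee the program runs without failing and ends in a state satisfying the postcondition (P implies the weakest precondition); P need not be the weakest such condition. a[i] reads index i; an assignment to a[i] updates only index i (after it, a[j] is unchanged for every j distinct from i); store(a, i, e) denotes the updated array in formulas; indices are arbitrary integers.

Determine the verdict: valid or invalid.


Working backward. After the program, the postcondition e - 2 <= -1 must hold; in canonical form it is e <= 1.
Before data[w + 3] := 2*c + 8: e <= 1
Before data[e + 3] := c + 2: e <= 1
The weakest precondition is e <= 1.
Check whether e = 4 implies it.
Countermodel: at the initial state e = 4, the precondition holds but the weakest precondition fails.
Answer: invalid


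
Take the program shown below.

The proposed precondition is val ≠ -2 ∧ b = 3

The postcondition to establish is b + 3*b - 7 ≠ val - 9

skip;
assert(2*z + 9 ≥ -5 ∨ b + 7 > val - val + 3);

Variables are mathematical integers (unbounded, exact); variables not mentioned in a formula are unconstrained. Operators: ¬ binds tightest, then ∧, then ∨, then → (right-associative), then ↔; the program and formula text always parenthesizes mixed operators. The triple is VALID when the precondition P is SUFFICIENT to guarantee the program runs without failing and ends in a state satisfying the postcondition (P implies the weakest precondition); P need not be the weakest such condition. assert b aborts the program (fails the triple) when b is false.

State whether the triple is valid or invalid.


Working backward. After the program, the postcondition b + 3*b - 7 ≠ val - 9 must hold; in canonical form it is 4*b ≠ val - 2.
Before assert 2*z + 9 ≥ -5 ∨ b + 7 > val - val + 3: (2*z ≥ -14 ∨ b > -4) ∧ 4*b ≠ val - 2
Before skip: (2*z ≥ -14 ∨ b > -4) ∧ 4*b ≠ val - 2
The weakest precondition is (2*z ≥ -14 ∨ b > -4) ∧ 4*b ≠ val - 2.
Check whether val ≠ -2 ∧ b = 3 implies it.
Countermodel: at the initial state b = 3, val = 14, z = 0, the precondition holds but the weakest precondition fails.
Answer: invalid


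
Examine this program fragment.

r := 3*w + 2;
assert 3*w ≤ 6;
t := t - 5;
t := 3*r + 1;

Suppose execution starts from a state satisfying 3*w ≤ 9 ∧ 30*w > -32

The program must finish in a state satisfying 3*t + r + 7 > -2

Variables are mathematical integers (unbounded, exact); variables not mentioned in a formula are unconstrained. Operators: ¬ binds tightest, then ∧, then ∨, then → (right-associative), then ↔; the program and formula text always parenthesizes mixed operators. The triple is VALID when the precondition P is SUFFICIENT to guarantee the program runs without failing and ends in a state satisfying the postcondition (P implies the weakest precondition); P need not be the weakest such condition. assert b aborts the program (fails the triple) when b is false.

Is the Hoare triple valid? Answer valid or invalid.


Working backward. After the program, the postcondition 3*t + r + 7 > -2 must hold; in canonical form it is r + 3*t > -9.
Before t := 3*r + 1: 10*r > -12
Before t := t - 5: 10*r > -12
Before assert 3*w ≤ 6: 3*w ≤ 6 ∧ 10*r > -12
Before r := 3*w + 2: 3*w ≤ 6 ∧ 30*w > -32
The weakest precondition is 3*w ≤ 6 ∧ 30*w > -32.
Check whether 3*w ≤ 9 ∧ 30*w > -32 implies it.
Countermodel: at the initial state w = 3, the precondition holds but the weakest precondition fails.
Answer: invalid


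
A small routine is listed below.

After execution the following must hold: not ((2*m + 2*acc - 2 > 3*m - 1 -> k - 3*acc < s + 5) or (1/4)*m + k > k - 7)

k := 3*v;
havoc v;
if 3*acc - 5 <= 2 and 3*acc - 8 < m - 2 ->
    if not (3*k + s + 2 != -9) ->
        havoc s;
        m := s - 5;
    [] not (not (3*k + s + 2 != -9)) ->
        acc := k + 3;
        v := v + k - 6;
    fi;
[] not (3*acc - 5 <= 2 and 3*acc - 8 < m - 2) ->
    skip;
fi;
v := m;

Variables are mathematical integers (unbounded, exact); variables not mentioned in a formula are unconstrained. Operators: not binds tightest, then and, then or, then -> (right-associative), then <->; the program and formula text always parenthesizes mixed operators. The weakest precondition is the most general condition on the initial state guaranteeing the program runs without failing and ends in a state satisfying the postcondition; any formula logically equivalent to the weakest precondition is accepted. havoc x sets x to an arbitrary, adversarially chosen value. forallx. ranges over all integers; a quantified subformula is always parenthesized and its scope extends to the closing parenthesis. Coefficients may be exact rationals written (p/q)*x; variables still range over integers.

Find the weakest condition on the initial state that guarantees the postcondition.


Working backward. After the program, the postcondition not ((2*m + 2*acc - 2 > 3*m - 1 -> k - 3*acc < s + 5) or (1/4)*m + k > k - 7) must hold; in canonical form it is not ((2*acc > m + 1 -> k < 3*acc + s + 5) or (1/4)*m > -7).
Before v := m: not ((2*acc > m + 1 -> k < 3*acc + s + 5) or (1/4)*m > -7)
Then branch requires ((not (3*k + s != -11)) -> (forall s_1. (not ((2*acc > s_1 - 4 -> k < 3*acc + s_1 + 5) or (1/4)*s_1 > -23/4)))) and (3*k + s != -11 -> (not ((2*k > m - 5 -> 2*k + s > -14) or (1/4)*m > -7))); else branch requires not ((2*acc > m + 1 -> k < 3*acc + s + 5) or (1/4)*m > -7).
Before the if: ((3*acc <= 7 and 3*acc < m + 6) -> (((not (3*k + s != -11)) -> (forall s_1. (not ((2*acc > s_1 - 4 -> k < 3*acc + s_1 + 5) or (1/4)*s_1 > -23/4)))) and (3*k + s != -11 -> (not ((2*k > m - 5 -> 2*k + s > -14) or (1/4)*m > -7))))) and ((not (3*acc <= 7 and 3*acc < m + 6)) -> (not ((2*acc > m + 1 -> k < 3*acc + s + 5) or (1/4)*m > -7)))
Before havoc v: ((3*acc <= 7 and 3*acc < m + 6) -> (((not (3*k + s != -11)) -> (forall s_1. (not ((2*acc > s_1 - 4 -> k < 3*acc + s_1 + 5) or (1/4)*s_1 > -23/4)))) and (3*k + s != -11 -> (not ((2*k > m - 5 -> 2*k + s > -14) or (1/4)*m > -7))))) and ((not (3*acc <= 7 and 3*acc < m + 6)) -> (not ((2*acc > m + 1 -> k < 3*acc + s + 5) or (1/4)*m > -7)))
Before k := 3*v: ((3*acc <= 7 and 3*acc < m + 6) -> (((not (s + 9*v != -11)) -> (forall s_1. (not ((2*acc > s_1 - 4 -> 3*v < 3*acc + s_1 + 5) or (1/4)*s_1 > -23/4)))) and (s + 9*v != -11 -> (not ((6*v > m - 5 -> s + 6*v > -14) or (1/4)*m > -7))))) and ((not (3*acc <= 7 and 3*acc < m + 6)) -> (not ((2*acc > m + 1 -> 3*v < 3*acc + s + 5) or (1/4)*m > -7)))
Answer: WP = ((3*acc <= 7 and 3*acc < m + 6) -> (((not (s + 9*v != -11)) -> (forall s_1. (not ((2*acc > s_1 - 4 -> 3*v < 3*acc + s_1 + 5) or (1/4)*s_1 > -23/4)))) and (s + 9*v != -11 -> (not ((6*v > m - 5 -> s + 6*v > -14) or (1/4)*m > -7))))) and ((not (3*acc <= 7 and 3*acc < m + 6)) -> (not ((2*acc > m + 1 -> 3*v < 3*acc + s + 5) or (1/4)*m > -7)))


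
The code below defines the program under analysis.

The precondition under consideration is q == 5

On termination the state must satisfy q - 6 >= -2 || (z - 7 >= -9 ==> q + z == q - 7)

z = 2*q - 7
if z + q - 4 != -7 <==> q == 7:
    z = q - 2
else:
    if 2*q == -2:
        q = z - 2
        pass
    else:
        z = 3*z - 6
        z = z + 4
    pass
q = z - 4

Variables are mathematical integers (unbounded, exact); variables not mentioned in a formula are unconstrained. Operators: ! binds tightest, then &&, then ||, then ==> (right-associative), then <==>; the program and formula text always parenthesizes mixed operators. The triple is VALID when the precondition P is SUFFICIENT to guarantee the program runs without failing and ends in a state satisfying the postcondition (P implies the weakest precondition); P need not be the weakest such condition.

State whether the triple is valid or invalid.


Working backward. After the program, the postcondition q - 6 >= -2 || (z - 7 >= -9 ==> q + z == q - 7) must hold; in canonical form it is q >= 4 || (z >= -2 ==> z == -7).
Before q := z - 4: z >= 8 || (z >= -2 ==> z == -7)
Then branch requires q >= 10 || (q >= 0 ==> q == -5); else branch requires (2*q == -2 ==> (z >= 8 || (z >= -2 ==> z == -7))) && ((!(2*q == -2)) ==> (3*z >= 10 || (3*z >= 0 ==> 3*z == -5))).
Before the if: ((q + z != -3 <==> q == 7) ==> (q >= 10 || (q >= 0 ==> q == -5))) && ((!(q + z != -3 <==> q == 7)) ==> ((2*q == -2 ==> (z >= 8 || (z >= -2 ==> z == -7))) && ((!(2*q == -2)) ==> (3*z >= 10 || (3*z >= 0 ==> 3*z == -5)))))
Before z := 2*q - 7: ((3*q != 4 <==> q == 7) ==> (q >= 10 || (q >= 0 ==> q == -5))) && ((!(3*q != 4 <==> q == 7)) ==> ((2*q == -2 ==> (2*q >= 15 || (2*q >= 5 ==> 2*q == 0))) && ((!(2*q == -2)) ==> (6*q >= 31 || (6*q >= 21 ==> 6*q == 16)))))
The weakest precondition is ((3*q != 4 <==> q == 7) ==> (q >= 10 || (q >= 0 ==> q == -5))) && ((!(3*q != 4 <==> q == 7)) ==> ((2*q == -2 ==> (2*q >= 15 || (2*q >= 5 ==> 2*q == 0))) && ((!(2*q == -2)) ==> (6*q >= 31 || (6*q >= 21 ==> 6*q == 16))))).
Check whether q == 5 implies it.
Countermodel: at the initial state q = 5, the precondition holds but the weakest precondition fails.
Answer: invalid
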